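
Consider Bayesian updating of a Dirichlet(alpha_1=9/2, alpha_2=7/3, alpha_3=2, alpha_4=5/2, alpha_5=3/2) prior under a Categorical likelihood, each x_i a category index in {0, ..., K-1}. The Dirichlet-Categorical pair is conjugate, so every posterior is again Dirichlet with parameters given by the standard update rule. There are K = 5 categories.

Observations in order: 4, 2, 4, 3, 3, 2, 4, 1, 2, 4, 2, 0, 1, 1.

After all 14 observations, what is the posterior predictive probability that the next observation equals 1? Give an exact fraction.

32/161

obs 1: x=4 → posterior Dirichlet(9/2, 7/3, 2, 5/2, 5/2)
obs 2: x=2 → posterior Dirichlet(9/2, 7/3, 3, 5/2, 5/2)
obs 3: x=4 → posterior Dirichlet(9/2, 7/3, 3, 5/2, 7/2)
obs 4: x=3 → posterior Dirichlet(9/2, 7/3, 3, 7/2, 7/2)
obs 5: x=3 → posterior Dirichlet(9/2, 7/3, 3, 9/2, 7/2)
obs 6: x=2 → posterior Dirichlet(9/2, 7/3, 4, 9/2, 7/2)
obs 7: x=4 → posterior Dirichlet(9/2, 7/3, 4, 9/2, 9/2)
obs 8: x=1 → posterior Dirichlet(9/2, 10/3, 4, 9/2, 9/2)
obs 9: x=2 → posterior Dirichlet(9/2, 10/3, 5, 9/2, 9/2)
obs 10: x=4 → posterior Dirichlet(9/2, 10/3, 5, 9/2, 11/2)
obs 11: x=2 → posterior Dirichlet(9/2, 10/3, 6, 9/2, 11/2)
obs 12: x=0 → posterior Dirichlet(11/2, 10/3, 6, 9/2, 11/2)
obs 13: x=1 → posterior Dirichlet(11/2, 13/3, 6, 9/2, 11/2)
obs 14: x=1 → posterior Dirichlet(11/2, 16/3, 6, 9/2, 11/2)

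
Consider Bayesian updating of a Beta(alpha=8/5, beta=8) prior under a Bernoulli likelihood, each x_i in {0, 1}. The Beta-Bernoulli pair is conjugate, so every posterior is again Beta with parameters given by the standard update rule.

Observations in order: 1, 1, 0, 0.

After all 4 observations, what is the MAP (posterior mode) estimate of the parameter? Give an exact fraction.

obs 1: x=1 → posterior Beta(13/5, 8)
obs 2: x=1 → posterior Beta(18/5, 8)
obs 3: x=0 → posterior Beta(18/5, 9)
obs 4: x=0 → posterior Beta(18/5, 10)

13/58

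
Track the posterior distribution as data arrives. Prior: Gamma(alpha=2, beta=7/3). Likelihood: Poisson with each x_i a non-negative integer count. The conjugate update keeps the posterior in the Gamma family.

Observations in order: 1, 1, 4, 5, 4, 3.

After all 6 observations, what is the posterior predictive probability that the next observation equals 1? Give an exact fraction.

obs 1: x=1 → posterior Gamma(3, 10/3)
obs 2: x=1 → posterior Gamma(4, 13/3)
obs 3: x=4 → posterior Gamma(8, 16/3)
obs 4: x=5 → posterior Gamma(13, 19/3)
obs 5: x=4 → posterior Gamma(17, 22/3)
obs 6: x=3 → posterior Gamma(20, 25/3)

136424205265939235687255859375/614127672205764052568277778432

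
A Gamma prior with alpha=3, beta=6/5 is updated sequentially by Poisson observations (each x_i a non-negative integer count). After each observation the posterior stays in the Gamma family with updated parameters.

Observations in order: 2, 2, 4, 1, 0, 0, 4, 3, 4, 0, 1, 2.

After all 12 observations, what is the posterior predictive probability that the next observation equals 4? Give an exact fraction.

3017895803051704826148761146076640040758285183221760000/34494548241361273407325608100987789752280917290697963601

obs 1: x=2 → posterior Gamma(5, 11/5)
obs 2: x=2 → posterior Gamma(7, 16/5)
obs 3: x=4 → posterior Gamma(11, 21/5)
obs 4: x=1 → posterior Gamma(12, 26/5)
obs 5: x=0 → posterior Gamma(12, 31/5)
obs 6: x=0 → posterior Gamma(12, 36/5)
obs 7: x=4 → posterior Gamma(16, 41/5)
obs 8: x=3 → posterior Gamma(19, 46/5)
obs 9: x=4 → posterior Gamma(23, 51/5)
obs 10: x=0 → posterior Gamma(23, 56/5)
obs 11: x=1 → posterior Gamma(24, 61/5)
obs 12: x=2 → posterior Gamma(26, 66/5)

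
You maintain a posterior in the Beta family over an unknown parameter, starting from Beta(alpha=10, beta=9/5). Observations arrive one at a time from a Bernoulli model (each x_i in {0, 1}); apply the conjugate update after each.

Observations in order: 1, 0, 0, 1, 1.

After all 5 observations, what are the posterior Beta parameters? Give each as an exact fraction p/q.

obs 1: x=1 → posterior Beta(11, 9/5)
obs 2: x=0 → posterior Beta(11, 14/5)
obs 3: x=0 → posterior Beta(11, 19/5)
obs 4: x=1 → posterior Beta(12, 19/5)
obs 5: x=1 → posterior Beta(13, 19/5)

alpha=13, beta=19/5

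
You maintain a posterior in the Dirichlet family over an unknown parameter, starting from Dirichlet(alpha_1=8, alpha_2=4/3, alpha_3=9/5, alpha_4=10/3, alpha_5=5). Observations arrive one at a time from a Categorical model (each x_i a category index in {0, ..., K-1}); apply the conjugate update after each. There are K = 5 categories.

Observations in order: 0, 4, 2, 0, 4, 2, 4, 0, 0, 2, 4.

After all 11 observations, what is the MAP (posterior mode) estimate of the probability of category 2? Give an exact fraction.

obs 1: x=0 → posterior Dirichlet(9, 4/3, 9/5, 10/3, 5)
obs 2: x=4 → posterior Dirichlet(9, 4/3, 9/5, 10/3, 6)
obs 3: x=2 → posterior Dirichlet(9, 4/3, 14/5, 10/3, 6)
obs 4: x=0 → posterior Dirichlet(10, 4/3, 14/5, 10/3, 6)
obs 5: x=4 → posterior Dirichlet(10, 4/3, 14/5, 10/3, 7)
obs 6: x=2 → posterior Dirichlet(10, 4/3, 19/5, 10/3, 7)
obs 7: x=4 → posterior Dirichlet(10, 4/3, 19/5, 10/3, 8)
obs 8: x=0 → posterior Dirichlet(11, 4/3, 19/5, 10/3, 8)
obs 9: x=0 → posterior Dirichlet(12, 4/3, 19/5, 10/3, 8)
obs 10: x=2 → posterior Dirichlet(12, 4/3, 24/5, 10/3, 8)
obs 11: x=4 → posterior Dirichlet(12, 4/3, 24/5, 10/3, 9)

57/382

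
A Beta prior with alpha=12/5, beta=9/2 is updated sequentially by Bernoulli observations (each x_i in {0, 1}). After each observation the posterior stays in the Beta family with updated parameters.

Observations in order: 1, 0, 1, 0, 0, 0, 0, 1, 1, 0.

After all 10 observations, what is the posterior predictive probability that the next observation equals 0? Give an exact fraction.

obs 1: x=1 → posterior Beta(17/5, 9/2)
obs 2: x=0 → posterior Beta(17/5, 11/2)
obs 3: x=1 → posterior Beta(22/5, 11/2)
obs 4: x=0 → posterior Beta(22/5, 13/2)
obs 5: x=0 → posterior Beta(22/5, 15/2)
obs 6: x=0 → posterior Beta(22/5, 17/2)
obs 7: x=0 → posterior Beta(22/5, 19/2)
obs 8: x=1 → posterior Beta(27/5, 19/2)
obs 9: x=1 → posterior Beta(32/5, 19/2)
obs 10: x=0 → posterior Beta(32/5, 21/2)

105/169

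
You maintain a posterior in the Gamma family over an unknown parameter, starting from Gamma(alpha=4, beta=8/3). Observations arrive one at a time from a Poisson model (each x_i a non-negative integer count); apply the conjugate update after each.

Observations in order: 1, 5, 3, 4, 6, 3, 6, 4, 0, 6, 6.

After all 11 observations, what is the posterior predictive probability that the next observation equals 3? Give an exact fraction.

8572845075078580547296042908824341162503428654133532123695213536988725479610097075/40922910906418623467216174116967690526536964721693823281179273575355820932054646784

obs 1: x=1 → posterior Gamma(5, 11/3)
obs 2: x=5 → posterior Gamma(10, 14/3)
obs 3: x=3 → posterior Gamma(13, 17/3)
obs 4: x=4 → posterior Gamma(17, 20/3)
obs 5: x=6 → posterior Gamma(23, 23/3)
obs 6: x=3 → posterior Gamma(26, 26/3)
obs 7: x=6 → posterior Gamma(32, 29/3)
obs 8: x=4 → posterior Gamma(36, 32/3)
obs 9: x=0 → posterior Gamma(36, 35/3)
obs 10: x=6 → posterior Gamma(42, 38/3)
obs 11: x=6 → posterior Gamma(48, 41/3)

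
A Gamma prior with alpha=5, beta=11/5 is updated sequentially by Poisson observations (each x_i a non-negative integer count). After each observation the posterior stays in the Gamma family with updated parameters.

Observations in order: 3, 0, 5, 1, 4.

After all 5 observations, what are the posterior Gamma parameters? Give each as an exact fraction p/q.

obs 1: x=3 → posterior Gamma(8, 16/5)
obs 2: x=0 → posterior Gamma(8, 21/5)
obs 3: x=5 → posterior Gamma(13, 26/5)
obs 4: x=1 → posterior Gamma(14, 31/5)
obs 5: x=4 → posterior Gamma(18, 36/5)

alpha=18, beta=36/5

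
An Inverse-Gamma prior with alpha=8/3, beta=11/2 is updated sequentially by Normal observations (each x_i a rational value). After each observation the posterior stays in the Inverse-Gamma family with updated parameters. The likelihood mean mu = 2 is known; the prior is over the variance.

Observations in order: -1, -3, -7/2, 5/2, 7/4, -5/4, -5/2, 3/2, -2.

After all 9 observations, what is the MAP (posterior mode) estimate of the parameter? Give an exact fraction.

obs 1: x=-1 → posterior Inverse-Gamma(19/6, 10)
obs 2: x=-3 → posterior Inverse-Gamma(11/3, 45/2)
obs 3: x=-7/2 → posterior Inverse-Gamma(25/6, 301/8)
obs 4: x=5/2 → posterior Inverse-Gamma(14/3, 151/4)
obs 5: x=7/4 → posterior Inverse-Gamma(31/6, 1209/32)
obs 6: x=-5/4 → posterior Inverse-Gamma(17/3, 689/16)
obs 7: x=-5/2 → posterior Inverse-Gamma(37/6, 851/16)
obs 8: x=3/2 → posterior Inverse-Gamma(20/3, 853/16)
obs 9: x=-2 → posterior Inverse-Gamma(43/6, 981/16)

2943/392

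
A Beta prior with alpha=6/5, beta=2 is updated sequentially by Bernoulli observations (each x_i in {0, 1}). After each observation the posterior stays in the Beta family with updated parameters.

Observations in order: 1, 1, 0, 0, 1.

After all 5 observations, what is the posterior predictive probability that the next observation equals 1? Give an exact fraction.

21/41

obs 1: x=1 → posterior Beta(11/5, 2)
obs 2: x=1 → posterior Beta(16/5, 2)
obs 3: x=0 → posterior Beta(16/5, 3)
obs 4: x=0 → posterior Beta(16/5, 4)
obs 5: x=1 → posterior Beta(21/5, 4)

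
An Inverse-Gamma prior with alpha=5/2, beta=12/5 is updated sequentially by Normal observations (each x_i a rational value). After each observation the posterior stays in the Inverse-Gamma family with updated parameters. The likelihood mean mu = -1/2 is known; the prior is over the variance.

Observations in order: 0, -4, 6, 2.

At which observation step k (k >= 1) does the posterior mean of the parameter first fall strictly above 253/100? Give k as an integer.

k = 2

obs 1: x=0 → posterior Inverse-Gamma(3, 101/40)
obs 2: x=-4 → posterior Inverse-Gamma(7/2, 173/20)
obs 3: x=6 → posterior Inverse-Gamma(4, 1191/40)
obs 4: x=2 → posterior Inverse-Gamma(9/2, 329/10)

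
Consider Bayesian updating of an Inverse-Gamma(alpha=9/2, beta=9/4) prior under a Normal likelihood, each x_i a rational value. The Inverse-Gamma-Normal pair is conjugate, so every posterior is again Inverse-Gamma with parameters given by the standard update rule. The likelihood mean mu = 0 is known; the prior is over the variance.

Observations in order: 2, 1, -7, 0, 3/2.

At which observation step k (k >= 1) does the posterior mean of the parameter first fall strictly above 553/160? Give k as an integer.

obs 1: x=2 → posterior Inverse-Gamma(5, 17/4)
obs 2: x=1 → posterior Inverse-Gamma(11/2, 19/4)
obs 3: x=-7 → posterior Inverse-Gamma(6, 117/4)
obs 4: x=0 → posterior Inverse-Gamma(13/2, 117/4)
obs 5: x=3/2 → posterior Inverse-Gamma(7, 243/8)

k = 3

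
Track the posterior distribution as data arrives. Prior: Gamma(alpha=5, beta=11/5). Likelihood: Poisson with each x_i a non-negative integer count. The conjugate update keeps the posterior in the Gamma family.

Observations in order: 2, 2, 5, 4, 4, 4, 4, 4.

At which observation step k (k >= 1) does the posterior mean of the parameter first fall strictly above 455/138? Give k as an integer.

obs 1: x=2 → posterior Gamma(7, 16/5)
obs 2: x=2 → posterior Gamma(9, 21/5)
obs 3: x=5 → posterior Gamma(14, 26/5)
obs 4: x=4 → posterior Gamma(18, 31/5)
obs 5: x=4 → posterior Gamma(22, 36/5)
obs 6: x=4 → posterior Gamma(26, 41/5)
obs 7: x=4 → posterior Gamma(30, 46/5)
obs 8: x=4 → posterior Gamma(34, 51/5)

k = 8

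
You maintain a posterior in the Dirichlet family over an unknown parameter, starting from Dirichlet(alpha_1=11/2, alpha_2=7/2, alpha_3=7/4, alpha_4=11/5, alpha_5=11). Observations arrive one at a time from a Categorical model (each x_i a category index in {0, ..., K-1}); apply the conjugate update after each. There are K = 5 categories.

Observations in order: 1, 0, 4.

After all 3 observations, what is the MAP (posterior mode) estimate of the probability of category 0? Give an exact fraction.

obs 1: x=1 → posterior Dirichlet(11/2, 9/2, 7/4, 11/5, 11)
obs 2: x=0 → posterior Dirichlet(13/2, 9/2, 7/4, 11/5, 11)
obs 3: x=4 → posterior Dirichlet(13/2, 9/2, 7/4, 11/5, 12)

110/439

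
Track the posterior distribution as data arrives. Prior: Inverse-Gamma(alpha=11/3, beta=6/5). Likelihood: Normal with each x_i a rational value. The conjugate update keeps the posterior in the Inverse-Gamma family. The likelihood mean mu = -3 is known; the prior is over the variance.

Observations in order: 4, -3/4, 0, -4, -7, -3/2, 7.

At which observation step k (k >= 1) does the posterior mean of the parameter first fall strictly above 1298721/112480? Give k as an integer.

obs 1: x=4 → posterior Inverse-Gamma(25/6, 257/10)
obs 2: x=-3/4 → posterior Inverse-Gamma(14/3, 4517/160)
obs 3: x=0 → posterior Inverse-Gamma(31/6, 5237/160)
obs 4: x=-4 → posterior Inverse-Gamma(17/3, 5317/160)
obs 5: x=-7 → posterior Inverse-Gamma(37/6, 6597/160)
obs 6: x=-3/2 → posterior Inverse-Gamma(20/3, 6777/160)
obs 7: x=7 → posterior Inverse-Gamma(43/6, 14777/160)

k = 7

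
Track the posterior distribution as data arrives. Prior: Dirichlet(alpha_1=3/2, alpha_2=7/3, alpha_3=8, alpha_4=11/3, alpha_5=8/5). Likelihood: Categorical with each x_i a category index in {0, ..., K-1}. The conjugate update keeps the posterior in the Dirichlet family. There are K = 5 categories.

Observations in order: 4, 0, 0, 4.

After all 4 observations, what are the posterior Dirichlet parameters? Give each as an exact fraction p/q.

alpha_1=7/2, alpha_2=7/3, alpha_3=8, alpha_4=11/3, alpha_5=18/5

obs 1: x=4 → posterior Dirichlet(3/2, 7/3, 8, 11/3, 13/5)
obs 2: x=0 → posterior Dirichlet(5/2, 7/3, 8, 11/3, 13/5)
obs 3: x=0 → posterior Dirichlet(7/2, 7/3, 8, 11/3, 13/5)
obs 4: x=4 → posterior Dirichlet(7/2, 7/3, 8, 11/3, 18/5)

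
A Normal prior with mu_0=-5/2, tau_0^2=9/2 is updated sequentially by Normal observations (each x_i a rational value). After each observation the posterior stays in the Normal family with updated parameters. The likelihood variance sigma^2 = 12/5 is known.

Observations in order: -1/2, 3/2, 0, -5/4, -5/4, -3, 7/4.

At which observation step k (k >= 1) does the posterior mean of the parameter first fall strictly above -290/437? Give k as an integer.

obs 1: x=-1/2 → posterior Normal(-55/46, 36/23)
obs 2: x=3/2 → posterior Normal(-5/38, 18/19)
obs 3: x=0 → posterior Normal(-5/53, 36/53)
obs 4: x=-5/4 → posterior Normal(-95/272, 9/17)
obs 5: x=-5/4 → posterior Normal(-85/166, 36/83)
obs 6: x=-3 → posterior Normal(-25/28, 18/49)
obs 7: x=7/4 → posterior Normal(-245/452, 36/113)

k = 2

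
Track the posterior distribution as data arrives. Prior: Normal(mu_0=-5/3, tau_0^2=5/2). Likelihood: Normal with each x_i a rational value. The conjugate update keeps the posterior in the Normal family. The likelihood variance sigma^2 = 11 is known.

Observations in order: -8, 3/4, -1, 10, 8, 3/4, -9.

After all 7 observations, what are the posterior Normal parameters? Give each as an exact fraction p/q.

mu_0=-175/342, tau_0^2=55/57

obs 1: x=-8 → posterior Normal(-230/81, 55/27)
obs 2: x=3/4 → posterior Normal(-875/384, 55/32)
obs 3: x=-1 → posterior Normal(-935/444, 55/37)
obs 4: x=10 → posterior Normal(-335/504, 55/42)
obs 5: x=8 → posterior Normal(145/564, 55/47)
obs 6: x=3/4 → posterior Normal(95/312, 55/52)
obs 7: x=-9 → posterior Normal(-175/342, 55/57)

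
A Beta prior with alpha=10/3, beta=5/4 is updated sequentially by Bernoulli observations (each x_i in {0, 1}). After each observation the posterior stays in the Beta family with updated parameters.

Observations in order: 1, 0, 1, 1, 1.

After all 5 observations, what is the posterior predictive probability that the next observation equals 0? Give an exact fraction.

27/115

obs 1: x=1 → posterior Beta(13/3, 5/4)
obs 2: x=0 → posterior Beta(13/3, 9/4)
obs 3: x=1 → posterior Beta(16/3, 9/4)
obs 4: x=1 → posterior Beta(19/3, 9/4)
obs 5: x=1 → posterior Beta(22/3, 9/4)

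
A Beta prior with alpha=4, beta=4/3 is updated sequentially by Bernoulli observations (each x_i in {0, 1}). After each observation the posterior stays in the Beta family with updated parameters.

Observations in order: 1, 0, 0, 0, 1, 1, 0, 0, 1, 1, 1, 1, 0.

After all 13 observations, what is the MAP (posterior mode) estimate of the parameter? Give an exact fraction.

30/49

obs 1: x=1 → posterior Beta(5, 4/3)
obs 2: x=0 → posterior Beta(5, 7/3)
obs 3: x=0 → posterior Beta(5, 10/3)
obs 4: x=0 → posterior Beta(5, 13/3)
obs 5: x=1 → posterior Beta(6, 13/3)
obs 6: x=1 → posterior Beta(7, 13/3)
obs 7: x=0 → posterior Beta(7, 16/3)
obs 8: x=0 → posterior Beta(7, 19/3)
obs 9: x=1 → posterior Beta(8, 19/3)
obs 10: x=1 → posterior Beta(9, 19/3)
obs 11: x=1 → posterior Beta(10, 19/3)
obs 12: x=1 → posterior Beta(11, 19/3)
obs 13: x=0 → posterior Beta(11, 22/3)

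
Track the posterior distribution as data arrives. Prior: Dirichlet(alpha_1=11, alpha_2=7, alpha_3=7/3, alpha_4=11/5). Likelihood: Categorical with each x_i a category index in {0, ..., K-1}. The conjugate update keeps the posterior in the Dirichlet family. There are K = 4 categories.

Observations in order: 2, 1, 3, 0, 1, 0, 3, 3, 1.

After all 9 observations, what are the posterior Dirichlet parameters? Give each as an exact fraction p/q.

obs 1: x=2 → posterior Dirichlet(11, 7, 10/3, 11/5)
obs 2: x=1 → posterior Dirichlet(11, 8, 10/3, 11/5)
obs 3: x=3 → posterior Dirichlet(11, 8, 10/3, 16/5)
obs 4: x=0 → posterior Dirichlet(12, 8, 10/3, 16/5)
obs 5: x=1 → posterior Dirichlet(12, 9, 10/3, 16/5)
obs 6: x=0 → posterior Dirichlet(13, 9, 10/3, 16/5)
obs 7: x=3 → posterior Dirichlet(13, 9, 10/3, 21/5)
obs 8: x=3 → posterior Dirichlet(13, 9, 10/3, 26/5)
obs 9: x=1 → posterior Dirichlet(13, 10, 10/3, 26/5)

alpha_1=13, alpha_2=10, alpha_3=10/3, alpha_4=26/5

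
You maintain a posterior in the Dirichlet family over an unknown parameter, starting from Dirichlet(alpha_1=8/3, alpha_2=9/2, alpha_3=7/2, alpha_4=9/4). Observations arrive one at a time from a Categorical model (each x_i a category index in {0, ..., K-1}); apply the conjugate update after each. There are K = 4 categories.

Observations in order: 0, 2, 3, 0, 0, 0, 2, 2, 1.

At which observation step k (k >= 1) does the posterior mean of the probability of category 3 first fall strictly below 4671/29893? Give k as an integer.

k = 2

obs 1: x=0 → posterior Dirichlet(11/3, 9/2, 7/2, 9/4)
obs 2: x=2 → posterior Dirichlet(11/3, 9/2, 9/2, 9/4)
obs 3: x=3 → posterior Dirichlet(11/3, 9/2, 9/2, 13/4)
obs 4: x=0 → posterior Dirichlet(14/3, 9/2, 9/2, 13/4)
obs 5: x=0 → posterior Dirichlet(17/3, 9/2, 9/2, 13/4)
obs 6: x=0 → posterior Dirichlet(20/3, 9/2, 9/2, 13/4)
obs 7: x=2 → posterior Dirichlet(20/3, 9/2, 11/2, 13/4)
obs 8: x=2 → posterior Dirichlet(20/3, 9/2, 13/2, 13/4)
obs 9: x=1 → posterior Dirichlet(20/3, 11/2, 13/2, 13/4)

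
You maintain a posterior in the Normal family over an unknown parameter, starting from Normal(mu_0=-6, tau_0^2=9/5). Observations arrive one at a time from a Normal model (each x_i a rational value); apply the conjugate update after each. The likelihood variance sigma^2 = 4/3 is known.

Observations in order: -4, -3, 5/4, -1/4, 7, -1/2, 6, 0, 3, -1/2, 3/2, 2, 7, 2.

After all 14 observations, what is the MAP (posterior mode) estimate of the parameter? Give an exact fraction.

obs 1: x=-4 → posterior Normal(-228/47, 36/47)
obs 2: x=-3 → posterior Normal(-309/74, 18/37)
obs 3: x=5/4 → posterior Normal(-1101/404, 36/101)
obs 4: x=-1/4 → posterior Normal(-141/64, 9/32)
obs 5: x=7 → posterior Normal(-3/5, 36/155)
obs 6: x=-1/2 → posterior Normal(-213/364, 18/91)
obs 7: x=6 → posterior Normal(111/418, 36/209)
obs 8: x=0 → posterior Normal(111/472, 9/59)
obs 9: x=3 → posterior Normal(273/526, 36/263)
obs 10: x=-1/2 → posterior Normal(123/290, 18/145)
obs 11: x=3/2 → posterior Normal(327/634, 36/317)
obs 12: x=2 → posterior Normal(435/688, 9/86)
obs 13: x=7 → posterior Normal(813/742, 36/371)
obs 14: x=2 → posterior Normal(921/796, 18/199)

921/796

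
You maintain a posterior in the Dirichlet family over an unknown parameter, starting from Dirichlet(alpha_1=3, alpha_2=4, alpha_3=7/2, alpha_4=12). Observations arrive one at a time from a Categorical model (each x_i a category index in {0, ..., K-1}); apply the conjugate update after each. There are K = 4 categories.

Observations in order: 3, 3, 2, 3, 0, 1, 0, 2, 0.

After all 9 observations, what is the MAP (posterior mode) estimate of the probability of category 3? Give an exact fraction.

28/55

obs 1: x=3 → posterior Dirichlet(3, 4, 7/2, 13)
obs 2: x=3 → posterior Dirichlet(3, 4, 7/2, 14)
obs 3: x=2 → posterior Dirichlet(3, 4, 9/2, 14)
obs 4: x=3 → posterior Dirichlet(3, 4, 9/2, 15)
obs 5: x=0 → posterior Dirichlet(4, 4, 9/2, 15)
obs 6: x=1 → posterior Dirichlet(4, 5, 9/2, 15)
obs 7: x=0 → posterior Dirichlet(5, 5, 9/2, 15)
obs 8: x=2 → posterior Dirichlet(5, 5, 11/2, 15)
obs 9: x=0 → posterior Dirichlet(6, 5, 11/2, 15)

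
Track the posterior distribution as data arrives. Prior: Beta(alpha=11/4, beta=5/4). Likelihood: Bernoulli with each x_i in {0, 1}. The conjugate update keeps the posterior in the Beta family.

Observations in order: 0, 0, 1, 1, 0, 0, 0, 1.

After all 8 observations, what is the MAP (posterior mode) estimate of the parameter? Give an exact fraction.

obs 1: x=0 → posterior Beta(11/4, 9/4)
obs 2: x=0 → posterior Beta(11/4, 13/4)
obs 3: x=1 → posterior Beta(15/4, 13/4)
obs 4: x=1 → posterior Beta(19/4, 13/4)
obs 5: x=0 → posterior Beta(19/4, 17/4)
obs 6: x=0 → posterior Beta(19/4, 21/4)
obs 7: x=0 → posterior Beta(19/4, 25/4)
obs 8: x=1 → posterior Beta(23/4, 25/4)

19/40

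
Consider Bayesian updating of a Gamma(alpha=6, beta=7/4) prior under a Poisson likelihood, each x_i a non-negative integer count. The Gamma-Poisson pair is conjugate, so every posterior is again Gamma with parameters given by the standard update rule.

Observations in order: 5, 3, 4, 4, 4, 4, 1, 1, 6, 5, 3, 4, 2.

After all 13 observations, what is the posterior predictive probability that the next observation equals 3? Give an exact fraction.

21417254263572468844931889858785515636353756147380429995503281956812878411572593642039105654120704/102208663759012974091707109568781227962832109711214309025954460535894226594188135039077544141894023

obs 1: x=5 → posterior Gamma(11, 11/4)
obs 2: x=3 → posterior Gamma(14, 15/4)
obs 3: x=4 → posterior Gamma(18, 19/4)
obs 4: x=4 → posterior Gamma(22, 23/4)
obs 5: x=4 → posterior Gamma(26, 27/4)
obs 6: x=4 → posterior Gamma(30, 31/4)
obs 7: x=1 → posterior Gamma(31, 35/4)
obs 8: x=1 → posterior Gamma(32, 39/4)
obs 9: x=6 → posterior Gamma(38, 43/4)
obs 10: x=5 → posterior Gamma(43, 47/4)
obs 11: x=3 → posterior Gamma(46, 51/4)
obs 12: x=4 → posterior Gamma(50, 55/4)
obs 13: x=2 → posterior Gamma(52, 59/4)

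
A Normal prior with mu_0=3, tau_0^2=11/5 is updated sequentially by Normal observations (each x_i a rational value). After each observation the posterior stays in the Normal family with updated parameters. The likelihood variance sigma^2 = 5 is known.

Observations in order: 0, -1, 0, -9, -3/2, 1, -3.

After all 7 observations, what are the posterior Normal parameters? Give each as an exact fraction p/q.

mu_0=-49/68, tau_0^2=55/102

obs 1: x=0 → posterior Normal(25/12, 55/36)
obs 2: x=-1 → posterior Normal(64/47, 55/47)
obs 3: x=0 → posterior Normal(32/29, 55/58)
obs 4: x=-9 → posterior Normal(-35/69, 55/69)
obs 5: x=-3/2 → posterior Normal(-103/160, 11/16)
obs 6: x=1 → posterior Normal(-81/182, 55/91)
obs 7: x=-3 → posterior Normal(-49/68, 55/102)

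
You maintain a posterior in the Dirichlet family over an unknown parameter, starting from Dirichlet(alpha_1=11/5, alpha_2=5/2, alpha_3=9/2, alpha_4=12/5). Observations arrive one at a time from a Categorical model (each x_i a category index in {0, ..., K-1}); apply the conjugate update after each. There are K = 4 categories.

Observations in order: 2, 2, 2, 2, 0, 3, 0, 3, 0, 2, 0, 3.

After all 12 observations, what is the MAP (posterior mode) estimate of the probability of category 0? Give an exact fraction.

13/49

obs 1: x=2 → posterior Dirichlet(11/5, 5/2, 11/2, 12/5)
obs 2: x=2 → posterior Dirichlet(11/5, 5/2, 13/2, 12/5)
obs 3: x=2 → posterior Dirichlet(11/5, 5/2, 15/2, 12/5)
obs 4: x=2 → posterior Dirichlet(11/5, 5/2, 17/2, 12/5)
obs 5: x=0 → posterior Dirichlet(16/5, 5/2, 17/2, 12/5)
obs 6: x=3 → posterior Dirichlet(16/5, 5/2, 17/2, 17/5)
obs 7: x=0 → posterior Dirichlet(21/5, 5/2, 17/2, 17/5)
obs 8: x=3 → posterior Dirichlet(21/5, 5/2, 17/2, 22/5)
obs 9: x=0 → posterior Dirichlet(26/5, 5/2, 17/2, 22/5)
obs 10: x=2 → posterior Dirichlet(26/5, 5/2, 19/2, 22/5)
obs 11: x=0 → posterior Dirichlet(31/5, 5/2, 19/2, 22/5)
obs 12: x=3 → posterior Dirichlet(31/5, 5/2, 19/2, 27/5)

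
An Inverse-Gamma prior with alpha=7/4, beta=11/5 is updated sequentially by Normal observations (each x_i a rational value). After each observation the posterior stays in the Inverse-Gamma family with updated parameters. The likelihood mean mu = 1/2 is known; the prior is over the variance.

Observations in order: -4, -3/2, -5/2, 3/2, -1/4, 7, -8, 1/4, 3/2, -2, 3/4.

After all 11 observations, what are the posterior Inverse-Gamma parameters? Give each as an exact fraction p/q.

obs 1: x=-4 → posterior Inverse-Gamma(9/4, 493/40)
obs 2: x=-3/2 → posterior Inverse-Gamma(11/4, 573/40)
obs 3: x=-5/2 → posterior Inverse-Gamma(13/4, 753/40)
obs 4: x=3/2 → posterior Inverse-Gamma(15/4, 773/40)
obs 5: x=-1/4 → posterior Inverse-Gamma(17/4, 3137/160)
obs 6: x=7 → posterior Inverse-Gamma(19/4, 6517/160)
obs 7: x=-8 → posterior Inverse-Gamma(21/4, 12297/160)
obs 8: x=1/4 → posterior Inverse-Gamma(23/4, 6151/80)
obs 9: x=3/2 → posterior Inverse-Gamma(25/4, 6191/80)
obs 10: x=-2 → posterior Inverse-Gamma(27/4, 6441/80)
obs 11: x=3/4 → posterior Inverse-Gamma(29/4, 12887/160)

alpha=29/4, beta=12887/160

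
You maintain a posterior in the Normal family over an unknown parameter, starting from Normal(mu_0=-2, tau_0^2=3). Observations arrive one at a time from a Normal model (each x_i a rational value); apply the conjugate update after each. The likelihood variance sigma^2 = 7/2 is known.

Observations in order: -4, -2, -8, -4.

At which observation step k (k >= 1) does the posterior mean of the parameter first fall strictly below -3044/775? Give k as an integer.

k = 4

obs 1: x=-4 → posterior Normal(-38/13, 21/13)
obs 2: x=-2 → posterior Normal(-50/19, 21/19)
obs 3: x=-8 → posterior Normal(-98/25, 21/25)
obs 4: x=-4 → posterior Normal(-122/31, 21/31)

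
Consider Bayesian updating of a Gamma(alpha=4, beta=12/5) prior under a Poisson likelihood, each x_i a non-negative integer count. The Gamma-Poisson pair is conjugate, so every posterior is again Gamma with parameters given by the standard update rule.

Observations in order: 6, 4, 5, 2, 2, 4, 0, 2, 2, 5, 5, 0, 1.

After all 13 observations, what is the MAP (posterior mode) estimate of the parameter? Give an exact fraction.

obs 1: x=6 → posterior Gamma(10, 17/5)
obs 2: x=4 → posterior Gamma(14, 22/5)
obs 3: x=5 → posterior Gamma(19, 27/5)
obs 4: x=2 → posterior Gamma(21, 32/5)
obs 5: x=2 → posterior Gamma(23, 37/5)
obs 6: x=4 → posterior Gamma(27, 42/5)
obs 7: x=0 → posterior Gamma(27, 47/5)
obs 8: x=2 → posterior Gamma(29, 52/5)
obs 9: x=2 → posterior Gamma(31, 57/5)
obs 10: x=5 → posterior Gamma(36, 62/5)
obs 11: x=5 → posterior Gamma(41, 67/5)
obs 12: x=0 → posterior Gamma(41, 72/5)
obs 13: x=1 → posterior Gamma(42, 77/5)

205/77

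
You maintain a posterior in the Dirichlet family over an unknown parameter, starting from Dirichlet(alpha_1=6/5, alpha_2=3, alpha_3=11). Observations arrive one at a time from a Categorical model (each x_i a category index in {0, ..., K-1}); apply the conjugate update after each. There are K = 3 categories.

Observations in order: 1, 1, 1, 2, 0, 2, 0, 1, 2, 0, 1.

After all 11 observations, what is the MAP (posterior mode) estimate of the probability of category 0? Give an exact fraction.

4/29

obs 1: x=1 → posterior Dirichlet(6/5, 4, 11)
obs 2: x=1 → posterior Dirichlet(6/5, 5, 11)
obs 3: x=1 → posterior Dirichlet(6/5, 6, 11)
obs 4: x=2 → posterior Dirichlet(6/5, 6, 12)
obs 5: x=0 → posterior Dirichlet(11/5, 6, 12)
obs 6: x=2 → posterior Dirichlet(11/5, 6, 13)
obs 7: x=0 → posterior Dirichlet(16/5, 6, 13)
obs 8: x=1 → posterior Dirichlet(16/5, 7, 13)
obs 9: x=2 → posterior Dirichlet(16/5, 7, 14)
obs 10: x=0 → posterior Dirichlet(21/5, 7, 14)
obs 11: x=1 → posterior Dirichlet(21/5, 8, 14)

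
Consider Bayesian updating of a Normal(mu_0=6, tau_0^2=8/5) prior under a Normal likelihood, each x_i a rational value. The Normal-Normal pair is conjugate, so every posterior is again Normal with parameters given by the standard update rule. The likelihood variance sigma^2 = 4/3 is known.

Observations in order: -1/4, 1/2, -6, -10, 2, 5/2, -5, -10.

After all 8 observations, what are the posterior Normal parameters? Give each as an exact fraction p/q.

obs 1: x=-1/4 → posterior Normal(57/22, 8/11)
obs 2: x=1/2 → posterior Normal(63/34, 8/17)
obs 3: x=-6 → posterior Normal(-9/46, 8/23)
obs 4: x=-10 → posterior Normal(-129/58, 8/29)
obs 5: x=2 → posterior Normal(-3/2, 8/35)
obs 6: x=5/2 → posterior Normal(-75/82, 8/41)
obs 7: x=-5 → posterior Normal(-135/94, 8/47)
obs 8: x=-10 → posterior Normal(-255/106, 8/53)

mu_0=-255/106, tau_0^2=8/53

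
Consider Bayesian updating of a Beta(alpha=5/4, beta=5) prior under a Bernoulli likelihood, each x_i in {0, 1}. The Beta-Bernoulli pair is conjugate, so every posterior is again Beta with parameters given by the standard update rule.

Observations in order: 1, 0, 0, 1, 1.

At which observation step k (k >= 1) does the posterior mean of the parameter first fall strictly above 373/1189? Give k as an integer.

k = 4

obs 1: x=1 → posterior Beta(9/4, 5)
obs 2: x=0 → posterior Beta(9/4, 6)
obs 3: x=0 → posterior Beta(9/4, 7)
obs 4: x=1 → posterior Beta(13/4, 7)
obs 5: x=1 → posterior Beta(17/4, 7)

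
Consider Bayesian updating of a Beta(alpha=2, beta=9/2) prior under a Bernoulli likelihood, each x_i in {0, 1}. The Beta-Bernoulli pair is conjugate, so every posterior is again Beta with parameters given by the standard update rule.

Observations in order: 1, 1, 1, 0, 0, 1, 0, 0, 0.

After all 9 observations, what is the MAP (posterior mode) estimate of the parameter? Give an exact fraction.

10/27

obs 1: x=1 → posterior Beta(3, 9/2)
obs 2: x=1 → posterior Beta(4, 9/2)
obs 3: x=1 → posterior Beta(5, 9/2)
obs 4: x=0 → posterior Beta(5, 11/2)
obs 5: x=0 → posterior Beta(5, 13/2)
obs 6: x=1 → posterior Beta(6, 13/2)
obs 7: x=0 → posterior Beta(6, 15/2)
obs 8: x=0 → posterior Beta(6, 17/2)
obs 9: x=0 → posterior Beta(6, 19/2)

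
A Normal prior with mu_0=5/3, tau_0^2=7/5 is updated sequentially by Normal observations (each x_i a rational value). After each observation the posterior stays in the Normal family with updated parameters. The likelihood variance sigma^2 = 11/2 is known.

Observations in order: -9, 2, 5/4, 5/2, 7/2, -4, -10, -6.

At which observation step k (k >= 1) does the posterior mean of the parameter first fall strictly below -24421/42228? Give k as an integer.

obs 1: x=-9 → posterior Normal(-103/207, 77/69)
obs 2: x=2 → posterior Normal(-19/249, 77/83)
obs 3: x=5/4 → posterior Normal(67/582, 77/97)
obs 4: x=5/2 → posterior Normal(277/666, 77/111)
obs 5: x=7/2 → posterior Normal(571/750, 77/125)
obs 6: x=-4 → posterior Normal(235/834, 77/139)
obs 7: x=-10 → posterior Normal(-605/918, 77/153)
obs 8: x=-6 → posterior Normal(-1109/1002, 77/167)

k = 7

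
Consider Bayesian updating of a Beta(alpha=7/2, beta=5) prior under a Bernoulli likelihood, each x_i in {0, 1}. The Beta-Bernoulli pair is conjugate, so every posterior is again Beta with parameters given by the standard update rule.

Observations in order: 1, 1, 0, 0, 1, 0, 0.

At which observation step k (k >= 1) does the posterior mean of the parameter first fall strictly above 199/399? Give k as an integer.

k = 2

obs 1: x=1 → posterior Beta(9/2, 5)
obs 2: x=1 → posterior Beta(11/2, 5)
obs 3: x=0 → posterior Beta(11/2, 6)
obs 4: x=0 → posterior Beta(11/2, 7)
obs 5: x=1 → posterior Beta(13/2, 7)
obs 6: x=0 → posterior Beta(13/2, 8)
obs 7: x=0 → posterior Beta(13/2, 9)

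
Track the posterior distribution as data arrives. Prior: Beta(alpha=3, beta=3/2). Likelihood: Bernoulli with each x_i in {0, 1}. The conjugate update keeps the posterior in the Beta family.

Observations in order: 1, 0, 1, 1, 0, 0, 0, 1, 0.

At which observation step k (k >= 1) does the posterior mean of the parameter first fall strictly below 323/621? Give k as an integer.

obs 1: x=1 → posterior Beta(4, 3/2)
obs 2: x=0 → posterior Beta(4, 5/2)
obs 3: x=1 → posterior Beta(5, 5/2)
obs 4: x=1 → posterior Beta(6, 5/2)
obs 5: x=0 → posterior Beta(6, 7/2)
obs 6: x=0 → posterior Beta(6, 9/2)
obs 7: x=0 → posterior Beta(6, 11/2)
obs 8: x=1 → posterior Beta(7, 11/2)
obs 9: x=0 → posterior Beta(7, 13/2)

k = 9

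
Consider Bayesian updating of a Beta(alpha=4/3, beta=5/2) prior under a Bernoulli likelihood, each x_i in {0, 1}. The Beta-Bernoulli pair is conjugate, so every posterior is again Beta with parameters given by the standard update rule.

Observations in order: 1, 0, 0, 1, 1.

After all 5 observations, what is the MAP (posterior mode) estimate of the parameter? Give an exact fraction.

20/41

obs 1: x=1 → posterior Beta(7/3, 5/2)
obs 2: x=0 → posterior Beta(7/3, 7/2)
obs 3: x=0 → posterior Beta(7/3, 9/2)
obs 4: x=1 → posterior Beta(10/3, 9/2)
obs 5: x=1 → posterior Beta(13/3, 9/2)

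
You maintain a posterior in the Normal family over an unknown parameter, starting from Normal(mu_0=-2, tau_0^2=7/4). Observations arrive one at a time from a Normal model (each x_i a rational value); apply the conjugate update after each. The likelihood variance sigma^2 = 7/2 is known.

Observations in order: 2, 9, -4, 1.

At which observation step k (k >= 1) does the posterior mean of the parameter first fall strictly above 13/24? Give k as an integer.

k = 2

obs 1: x=2 → posterior Normal(-2/3, 7/6)
obs 2: x=9 → posterior Normal(7/4, 7/8)
obs 3: x=-4 → posterior Normal(3/5, 7/10)
obs 4: x=1 → posterior Normal(2/3, 7/12)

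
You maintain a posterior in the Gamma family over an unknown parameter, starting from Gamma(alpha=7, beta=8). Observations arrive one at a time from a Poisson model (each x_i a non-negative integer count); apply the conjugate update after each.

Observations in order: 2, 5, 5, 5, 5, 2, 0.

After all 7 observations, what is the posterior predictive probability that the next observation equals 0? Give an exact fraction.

obs 1: x=2 → posterior Gamma(9, 9)
obs 2: x=5 → posterior Gamma(14, 10)
obs 3: x=5 → posterior Gamma(19, 11)
obs 4: x=5 → posterior Gamma(24, 12)
obs 5: x=5 → posterior Gamma(29, 13)
obs 6: x=2 → posterior Gamma(31, 14)
obs 7: x=0 → posterior Gamma(31, 15)

2876265888493261300027370452880859375/21267647932558653966460912964485513216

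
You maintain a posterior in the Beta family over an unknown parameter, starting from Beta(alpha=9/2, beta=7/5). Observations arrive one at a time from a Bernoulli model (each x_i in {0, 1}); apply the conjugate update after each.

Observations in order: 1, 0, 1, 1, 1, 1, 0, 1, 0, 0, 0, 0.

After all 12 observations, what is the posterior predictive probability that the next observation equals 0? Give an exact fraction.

74/179

obs 1: x=1 → posterior Beta(11/2, 7/5)
obs 2: x=0 → posterior Beta(11/2, 12/5)
obs 3: x=1 → posterior Beta(13/2, 12/5)
obs 4: x=1 → posterior Beta(15/2, 12/5)
obs 5: x=1 → posterior Beta(17/2, 12/5)
obs 6: x=1 → posterior Beta(19/2, 12/5)
obs 7: x=0 → posterior Beta(19/2, 17/5)
obs 8: x=1 → posterior Beta(21/2, 17/5)
obs 9: x=0 → posterior Beta(21/2, 22/5)
obs 10: x=0 → posterior Beta(21/2, 27/5)
obs 11: x=0 → posterior Beta(21/2, 32/5)
obs 12: x=0 → posterior Beta(21/2, 37/5)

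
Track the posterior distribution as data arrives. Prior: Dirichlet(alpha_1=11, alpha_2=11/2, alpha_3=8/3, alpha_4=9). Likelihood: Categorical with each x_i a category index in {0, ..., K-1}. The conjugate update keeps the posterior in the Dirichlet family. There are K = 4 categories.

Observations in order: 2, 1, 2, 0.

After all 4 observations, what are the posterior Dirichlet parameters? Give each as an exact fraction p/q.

alpha_1=12, alpha_2=13/2, alpha_3=14/3, alpha_4=9

obs 1: x=2 → posterior Dirichlet(11, 11/2, 11/3, 9)
obs 2: x=1 → posterior Dirichlet(11, 13/2, 11/3, 9)
obs 3: x=2 → posterior Dirichlet(11, 13/2, 14/3, 9)
obs 4: x=0 → posterior Dirichlet(12, 13/2, 14/3, 9)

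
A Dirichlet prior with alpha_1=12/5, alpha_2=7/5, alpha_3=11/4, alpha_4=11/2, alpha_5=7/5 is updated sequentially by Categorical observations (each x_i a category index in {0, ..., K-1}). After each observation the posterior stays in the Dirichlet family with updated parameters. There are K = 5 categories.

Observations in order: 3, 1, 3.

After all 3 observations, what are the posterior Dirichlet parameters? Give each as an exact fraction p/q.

obs 1: x=3 → posterior Dirichlet(12/5, 7/5, 11/4, 13/2, 7/5)
obs 2: x=1 → posterior Dirichlet(12/5, 12/5, 11/4, 13/2, 7/5)
obs 3: x=3 → posterior Dirichlet(12/5, 12/5, 11/4, 15/2, 7/5)

alpha_1=12/5, alpha_2=12/5, alpha_3=11/4, alpha_4=15/2, alpha_5=7/5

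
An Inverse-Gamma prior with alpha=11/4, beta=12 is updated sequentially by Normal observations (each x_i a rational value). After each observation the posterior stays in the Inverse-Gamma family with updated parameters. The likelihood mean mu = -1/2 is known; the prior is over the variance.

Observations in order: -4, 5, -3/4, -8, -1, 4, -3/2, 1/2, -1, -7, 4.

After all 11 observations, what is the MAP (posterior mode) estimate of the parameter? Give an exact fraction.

obs 1: x=-4 → posterior Inverse-Gamma(13/4, 145/8)
obs 2: x=5 → posterior Inverse-Gamma(15/4, 133/4)
obs 3: x=-3/4 → posterior Inverse-Gamma(17/4, 1065/32)
obs 4: x=-8 → posterior Inverse-Gamma(19/4, 1965/32)
obs 5: x=-1 → posterior Inverse-Gamma(21/4, 1969/32)
obs 6: x=4 → posterior Inverse-Gamma(23/4, 2293/32)
obs 7: x=-3/2 → posterior Inverse-Gamma(25/4, 2309/32)
obs 8: x=1/2 → posterior Inverse-Gamma(27/4, 2325/32)
obs 9: x=-1 → posterior Inverse-Gamma(29/4, 2329/32)
obs 10: x=-7 → posterior Inverse-Gamma(31/4, 3005/32)
obs 11: x=4 → posterior Inverse-Gamma(33/4, 3329/32)

3329/296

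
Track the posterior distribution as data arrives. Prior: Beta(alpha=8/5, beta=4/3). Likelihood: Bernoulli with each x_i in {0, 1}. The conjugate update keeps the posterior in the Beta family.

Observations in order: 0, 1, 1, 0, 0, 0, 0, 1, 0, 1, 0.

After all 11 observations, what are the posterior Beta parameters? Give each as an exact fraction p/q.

obs 1: x=0 → posterior Beta(8/5, 7/3)
obs 2: x=1 → posterior Beta(13/5, 7/3)
obs 3: x=1 → posterior Beta(18/5, 7/3)
obs 4: x=0 → posterior Beta(18/5, 10/3)
obs 5: x=0 → posterior Beta(18/5, 13/3)
obs 6: x=0 → posterior Beta(18/5, 16/3)
obs 7: x=0 → posterior Beta(18/5, 19/3)
obs 8: x=1 → posterior Beta(23/5, 19/3)
obs 9: x=0 → posterior Beta(23/5, 22/3)
obs 10: x=1 → posterior Beta(28/5, 22/3)
obs 11: x=0 → posterior Beta(28/5, 25/3)

alpha=28/5, beta=25/3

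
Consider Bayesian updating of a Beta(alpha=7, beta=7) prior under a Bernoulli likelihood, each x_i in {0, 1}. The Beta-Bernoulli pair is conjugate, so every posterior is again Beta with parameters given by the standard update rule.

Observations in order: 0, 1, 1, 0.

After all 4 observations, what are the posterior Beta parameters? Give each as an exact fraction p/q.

obs 1: x=0 → posterior Beta(7, 8)
obs 2: x=1 → posterior Beta(8, 8)
obs 3: x=1 → posterior Beta(9, 8)
obs 4: x=0 → posterior Beta(9, 9)

alpha=9, beta=9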